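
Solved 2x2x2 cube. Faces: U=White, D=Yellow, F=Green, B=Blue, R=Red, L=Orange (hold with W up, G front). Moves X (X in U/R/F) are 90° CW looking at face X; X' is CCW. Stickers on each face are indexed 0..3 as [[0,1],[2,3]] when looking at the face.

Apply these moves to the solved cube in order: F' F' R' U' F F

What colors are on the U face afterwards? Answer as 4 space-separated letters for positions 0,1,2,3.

After move 1 (F'): F=GGGG U=WWRR R=YRYR D=OOYY L=OWOW
After move 2 (F'): F=GGGG U=WWYY R=OROR D=WWYY L=OROR
After move 3 (R'): R=RROO U=WBYB F=GWGY D=WGYG B=YBWB
After move 4 (U'): U=BBWY F=ORGY R=GWOO B=RRWB L=YBOR
After move 5 (F): F=GOYR U=BBRB R=WWYO D=OGYG L=YWOG
After move 6 (F): F=YGRO U=BBGW R=RWBO D=YWYG L=YOOG
Query: U face = BBGW

Answer: B B G W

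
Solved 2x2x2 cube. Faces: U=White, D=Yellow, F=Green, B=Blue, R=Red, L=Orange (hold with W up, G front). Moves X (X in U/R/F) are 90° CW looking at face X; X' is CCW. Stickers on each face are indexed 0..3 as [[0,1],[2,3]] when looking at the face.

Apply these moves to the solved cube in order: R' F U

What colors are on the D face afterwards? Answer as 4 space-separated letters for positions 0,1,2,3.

Answer: R R Y G

Derivation:
After move 1 (R'): R=RRRR U=WBWB F=GWGW D=YGYG B=YBYB
After move 2 (F): F=GGWW U=WBOO R=WRBR D=RRYG L=OYOG
After move 3 (U): U=OWOB F=WRWW R=YBBR B=OYYB L=GGOG
Query: D face = RRYG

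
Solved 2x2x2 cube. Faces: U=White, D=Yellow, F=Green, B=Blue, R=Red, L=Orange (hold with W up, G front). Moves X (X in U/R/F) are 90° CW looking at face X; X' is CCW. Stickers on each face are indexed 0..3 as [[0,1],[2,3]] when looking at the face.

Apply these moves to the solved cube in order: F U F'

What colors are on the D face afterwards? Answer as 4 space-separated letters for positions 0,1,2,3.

Answer: G Y Y Y

Derivation:
After move 1 (F): F=GGGG U=WWOO R=WRWR D=RRYY L=OYOY
After move 2 (U): U=OWOW F=WRGG R=BBWR B=OYBB L=GGOY
After move 3 (F'): F=RGWG U=OWBW R=RBRR D=GYYY L=GWOO
Query: D face = GYYY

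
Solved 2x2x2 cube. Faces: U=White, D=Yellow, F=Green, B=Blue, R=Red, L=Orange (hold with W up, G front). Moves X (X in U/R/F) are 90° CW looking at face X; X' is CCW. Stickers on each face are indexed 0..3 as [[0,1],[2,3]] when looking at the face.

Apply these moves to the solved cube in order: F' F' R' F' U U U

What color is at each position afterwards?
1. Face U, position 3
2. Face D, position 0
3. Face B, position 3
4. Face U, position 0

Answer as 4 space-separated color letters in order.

After move 1 (F'): F=GGGG U=WWRR R=YRYR D=OOYY L=OWOW
After move 2 (F'): F=GGGG U=WWYY R=OROR D=WWYY L=OROR
After move 3 (R'): R=RROO U=WBYB F=GWGY D=WGYG B=YBWB
After move 4 (F'): F=WYGG U=WBRO R=GRWO D=RRYG L=OBOY
After move 5 (U): U=RWOB F=GRGG R=YBWO B=OBWB L=WYOY
After move 6 (U): U=ORBW F=YBGG R=OBWO B=WYWB L=GROY
After move 7 (U): U=BOWR F=OBGG R=WYWO B=GRWB L=YBOY
Query 1: U[3] = R
Query 2: D[0] = R
Query 3: B[3] = B
Query 4: U[0] = B

Answer: R R B B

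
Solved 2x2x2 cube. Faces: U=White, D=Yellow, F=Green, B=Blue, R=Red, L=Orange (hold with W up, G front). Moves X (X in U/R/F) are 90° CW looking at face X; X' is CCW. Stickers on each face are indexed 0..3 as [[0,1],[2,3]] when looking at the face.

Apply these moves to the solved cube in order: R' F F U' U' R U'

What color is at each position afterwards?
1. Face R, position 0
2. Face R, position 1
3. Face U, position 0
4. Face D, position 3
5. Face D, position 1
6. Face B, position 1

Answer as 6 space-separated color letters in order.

Answer: Y W B W Y O

Derivation:
After move 1 (R'): R=RRRR U=WBWB F=GWGW D=YGYG B=YBYB
After move 2 (F): F=GGWW U=WBOO R=WRBR D=RRYG L=OYOG
After move 3 (F): F=WGWG U=WBGY R=OROR D=BWYG L=OROR
After move 4 (U'): U=BYWG F=ORWG R=WGOR B=ORYB L=YBOR
After move 5 (U'): U=YGBW F=YBWG R=OROR B=WGYB L=OROR
After move 6 (R): R=OORR U=YBBG F=YWWG D=BYYW B=WGGB
After move 7 (U'): U=BGYB F=ORWG R=YWRR B=OOGB L=WGOR
Query 1: R[0] = Y
Query 2: R[1] = W
Query 3: U[0] = B
Query 4: D[3] = W
Query 5: D[1] = Y
Query 6: B[1] = O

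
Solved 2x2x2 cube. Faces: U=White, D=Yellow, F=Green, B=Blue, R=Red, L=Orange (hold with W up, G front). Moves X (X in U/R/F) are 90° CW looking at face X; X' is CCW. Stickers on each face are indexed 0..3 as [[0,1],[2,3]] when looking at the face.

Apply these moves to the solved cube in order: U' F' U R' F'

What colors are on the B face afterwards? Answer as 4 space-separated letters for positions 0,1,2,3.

Answer: Y W O B

Derivation:
After move 1 (U'): U=WWWW F=OOGG R=GGRR B=RRBB L=BBOO
After move 2 (F'): F=OGOG U=WWGR R=YGYR D=BOYY L=BWOW
After move 3 (U): U=GWRW F=YGOG R=RRYR B=BWBB L=OGOW
After move 4 (R'): R=RRRY U=GBRB F=YWOW D=BGYG B=YWOB
After move 5 (F'): F=WWYO U=GBRR R=GRBY D=GWYG L=OBOR
Query: B face = YWOB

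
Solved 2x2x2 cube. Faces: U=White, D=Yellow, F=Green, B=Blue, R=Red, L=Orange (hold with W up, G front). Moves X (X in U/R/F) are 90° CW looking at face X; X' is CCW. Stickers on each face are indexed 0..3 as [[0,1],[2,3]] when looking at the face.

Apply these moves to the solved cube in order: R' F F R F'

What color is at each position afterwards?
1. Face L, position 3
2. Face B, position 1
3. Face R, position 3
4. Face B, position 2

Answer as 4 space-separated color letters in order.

After move 1 (R'): R=RRRR U=WBWB F=GWGW D=YGYG B=YBYB
After move 2 (F): F=GGWW U=WBOO R=WRBR D=RRYG L=OYOG
After move 3 (F): F=WGWG U=WBGY R=OROR D=BWYG L=OROR
After move 4 (R): R=OORR U=WGGG F=WWWG D=BYYY B=YBBB
After move 5 (F'): F=WGWW U=WGOR R=YOBR D=RRYY L=OGOG
Query 1: L[3] = G
Query 2: B[1] = B
Query 3: R[3] = R
Query 4: B[2] = B

Answer: G B R B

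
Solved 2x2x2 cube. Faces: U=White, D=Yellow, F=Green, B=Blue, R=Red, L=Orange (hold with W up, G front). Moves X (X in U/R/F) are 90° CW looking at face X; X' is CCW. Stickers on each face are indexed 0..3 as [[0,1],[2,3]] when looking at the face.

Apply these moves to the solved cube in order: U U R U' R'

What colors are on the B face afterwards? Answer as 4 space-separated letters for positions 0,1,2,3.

Answer: G O B B

Derivation:
After move 1 (U): U=WWWW F=RRGG R=BBRR B=OOBB L=GGOO
After move 2 (U): U=WWWW F=BBGG R=OORR B=GGBB L=RROO
After move 3 (R): R=RORO U=WBWG F=BYGY D=YBYG B=WGWB
After move 4 (U'): U=BGWW F=RRGY R=BYRO B=ROWB L=WGOO
After move 5 (R'): R=YOBR U=BWWR F=RGGW D=YRYY B=GOBB
Query: B face = GOBB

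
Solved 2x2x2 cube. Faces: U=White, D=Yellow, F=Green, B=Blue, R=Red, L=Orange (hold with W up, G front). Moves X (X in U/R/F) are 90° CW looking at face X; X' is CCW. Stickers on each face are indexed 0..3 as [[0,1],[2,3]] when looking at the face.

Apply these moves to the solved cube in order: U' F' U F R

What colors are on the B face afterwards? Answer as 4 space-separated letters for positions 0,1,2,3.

After move 1 (U'): U=WWWW F=OOGG R=GGRR B=RRBB L=BBOO
After move 2 (F'): F=OGOG U=WWGR R=YGYR D=BOYY L=BWOW
After move 3 (U): U=GWRW F=YGOG R=RRYR B=BWBB L=OGOW
After move 4 (F): F=OYGG U=GWWG R=RRWR D=YRYY L=OBOO
After move 5 (R): R=WRRR U=GYWG F=ORGY D=YBYB B=GWWB
Query: B face = GWWB

Answer: G W W B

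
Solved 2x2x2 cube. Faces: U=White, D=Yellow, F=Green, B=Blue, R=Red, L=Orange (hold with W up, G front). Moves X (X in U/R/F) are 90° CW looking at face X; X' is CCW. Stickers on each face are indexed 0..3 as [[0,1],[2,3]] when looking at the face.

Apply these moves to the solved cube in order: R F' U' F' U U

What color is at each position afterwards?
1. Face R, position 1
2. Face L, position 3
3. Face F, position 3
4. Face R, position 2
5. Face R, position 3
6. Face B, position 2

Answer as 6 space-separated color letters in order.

After move 1 (R): R=RRRR U=WGWG F=GYGY D=YBYB B=WBWB
After move 2 (F'): F=YYGG U=WGRR R=BRYR D=OOYB L=OGOW
After move 3 (U'): U=GRWR F=OGGG R=YYYR B=BRWB L=WBOW
After move 4 (F'): F=GGOG U=GRYY R=OYOR D=BWYB L=WROW
After move 5 (U): U=YGYR F=OYOG R=BROR B=WRWB L=GGOW
After move 6 (U): U=YYRG F=BROG R=WROR B=GGWB L=OYOW
Query 1: R[1] = R
Query 2: L[3] = W
Query 3: F[3] = G
Query 4: R[2] = O
Query 5: R[3] = R
Query 6: B[2] = W

Answer: R W G O R W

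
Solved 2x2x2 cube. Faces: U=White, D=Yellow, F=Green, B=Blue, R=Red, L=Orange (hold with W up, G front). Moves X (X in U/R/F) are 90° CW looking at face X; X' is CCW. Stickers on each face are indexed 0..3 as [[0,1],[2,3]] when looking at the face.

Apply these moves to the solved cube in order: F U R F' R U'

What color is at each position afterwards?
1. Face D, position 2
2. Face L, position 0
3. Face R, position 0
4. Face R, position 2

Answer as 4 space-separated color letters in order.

After move 1 (F): F=GGGG U=WWOO R=WRWR D=RRYY L=OYOY
After move 2 (U): U=OWOW F=WRGG R=BBWR B=OYBB L=GGOY
After move 3 (R): R=WBRB U=OROG F=WRGY D=RBYO B=WYWB
After move 4 (F'): F=RYWG U=ORWR R=BBRB D=GYYO L=GGOO
After move 5 (R): R=RBBB U=OYWG F=RYWO D=GWYW B=RYRB
After move 6 (U'): U=YGOW F=GGWO R=RYBB B=RBRB L=RYOO
Query 1: D[2] = Y
Query 2: L[0] = R
Query 3: R[0] = R
Query 4: R[2] = B

Answer: Y R R B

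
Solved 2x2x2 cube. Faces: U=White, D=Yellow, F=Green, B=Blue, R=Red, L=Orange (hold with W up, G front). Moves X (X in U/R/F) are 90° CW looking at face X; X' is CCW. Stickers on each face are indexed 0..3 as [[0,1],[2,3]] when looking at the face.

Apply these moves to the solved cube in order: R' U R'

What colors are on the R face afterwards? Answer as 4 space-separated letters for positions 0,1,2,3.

After move 1 (R'): R=RRRR U=WBWB F=GWGW D=YGYG B=YBYB
After move 2 (U): U=WWBB F=RRGW R=YBRR B=OOYB L=GWOO
After move 3 (R'): R=BRYR U=WYBO F=RWGB D=YRYW B=GOGB
Query: R face = BRYR

Answer: B R Y R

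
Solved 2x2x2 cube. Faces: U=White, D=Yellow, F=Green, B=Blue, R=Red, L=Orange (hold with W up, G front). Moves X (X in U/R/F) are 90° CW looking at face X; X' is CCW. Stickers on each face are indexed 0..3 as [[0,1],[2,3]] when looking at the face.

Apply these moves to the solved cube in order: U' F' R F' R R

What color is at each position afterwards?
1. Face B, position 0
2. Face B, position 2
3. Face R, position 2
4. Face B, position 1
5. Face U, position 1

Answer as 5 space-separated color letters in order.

After move 1 (U'): U=WWWW F=OOGG R=GGRR B=RRBB L=BBOO
After move 2 (F'): F=OGOG U=WWGR R=YGYR D=BOYY L=BWOW
After move 3 (R): R=YYRG U=WGGG F=OOOY D=BBYR B=RRWB
After move 4 (F'): F=OYOO U=WGYR R=BYBG D=WWYR L=BGOG
After move 5 (R): R=BBGY U=WYYO F=OWOR D=WWYR B=RRGB
After move 6 (R): R=GBYB U=WWYR F=OWOR D=WGYR B=ORYB
Query 1: B[0] = O
Query 2: B[2] = Y
Query 3: R[2] = Y
Query 4: B[1] = R
Query 5: U[1] = W

Answer: O Y Y R W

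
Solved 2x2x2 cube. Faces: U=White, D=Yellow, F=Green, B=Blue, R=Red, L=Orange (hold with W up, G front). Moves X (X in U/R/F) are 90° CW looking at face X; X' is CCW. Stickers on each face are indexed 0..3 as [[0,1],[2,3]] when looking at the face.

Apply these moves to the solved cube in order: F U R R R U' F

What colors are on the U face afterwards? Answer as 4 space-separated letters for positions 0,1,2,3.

Answer: B O Y Y

Derivation:
After move 1 (F): F=GGGG U=WWOO R=WRWR D=RRYY L=OYOY
After move 2 (U): U=OWOW F=WRGG R=BBWR B=OYBB L=GGOY
After move 3 (R): R=WBRB U=OROG F=WRGY D=RBYO B=WYWB
After move 4 (R): R=RWBB U=OROY F=WBGO D=RWYW B=GYRB
After move 5 (R): R=BRBW U=OBOO F=WWGW D=RRYG B=YYRB
After move 6 (U'): U=BOOO F=GGGW R=WWBW B=BRRB L=YYOY
After move 7 (F): F=GGWG U=BOYY R=OWOW D=BWYG L=YROR
Query: U face = BOYY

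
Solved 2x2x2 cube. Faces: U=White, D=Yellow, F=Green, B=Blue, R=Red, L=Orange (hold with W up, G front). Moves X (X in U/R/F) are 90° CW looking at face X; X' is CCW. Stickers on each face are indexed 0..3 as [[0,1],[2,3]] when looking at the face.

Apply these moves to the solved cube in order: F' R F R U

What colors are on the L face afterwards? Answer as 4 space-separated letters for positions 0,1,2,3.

Answer: G Y O B

Derivation:
After move 1 (F'): F=GGGG U=WWRR R=YRYR D=OOYY L=OWOW
After move 2 (R): R=YYRR U=WGRG F=GOGY D=OBYB B=RBWB
After move 3 (F): F=GGYO U=WGWW R=RYGR D=RYYB L=OOOB
After move 4 (R): R=GRRY U=WGWO F=GYYB D=RWYR B=WBGB
After move 5 (U): U=WWOG F=GRYB R=WBRY B=OOGB L=GYOB
Query: L face = GYOB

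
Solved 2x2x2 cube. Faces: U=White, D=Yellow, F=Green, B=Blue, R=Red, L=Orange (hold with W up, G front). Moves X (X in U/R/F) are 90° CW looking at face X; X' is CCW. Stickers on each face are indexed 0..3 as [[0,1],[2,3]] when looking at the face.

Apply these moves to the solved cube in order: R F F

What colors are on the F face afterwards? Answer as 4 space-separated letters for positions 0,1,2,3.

Answer: Y G Y G

Derivation:
After move 1 (R): R=RRRR U=WGWG F=GYGY D=YBYB B=WBWB
After move 2 (F): F=GGYY U=WGOO R=WRGR D=RRYB L=OYOB
After move 3 (F): F=YGYG U=WGBY R=OROR D=GWYB L=OROR
Query: F face = YGYG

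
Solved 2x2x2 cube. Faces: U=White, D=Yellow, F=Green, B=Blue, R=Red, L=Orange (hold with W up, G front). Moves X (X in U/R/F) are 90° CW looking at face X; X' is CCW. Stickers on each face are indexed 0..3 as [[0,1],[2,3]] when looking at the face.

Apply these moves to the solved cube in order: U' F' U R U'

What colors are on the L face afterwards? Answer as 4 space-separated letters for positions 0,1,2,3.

Answer: W W O W

Derivation:
After move 1 (U'): U=WWWW F=OOGG R=GGRR B=RRBB L=BBOO
After move 2 (F'): F=OGOG U=WWGR R=YGYR D=BOYY L=BWOW
After move 3 (U): U=GWRW F=YGOG R=RRYR B=BWBB L=OGOW
After move 4 (R): R=YRRR U=GGRG F=YOOY D=BBYB B=WWWB
After move 5 (U'): U=GGGR F=OGOY R=YORR B=YRWB L=WWOW
Query: L face = WWOW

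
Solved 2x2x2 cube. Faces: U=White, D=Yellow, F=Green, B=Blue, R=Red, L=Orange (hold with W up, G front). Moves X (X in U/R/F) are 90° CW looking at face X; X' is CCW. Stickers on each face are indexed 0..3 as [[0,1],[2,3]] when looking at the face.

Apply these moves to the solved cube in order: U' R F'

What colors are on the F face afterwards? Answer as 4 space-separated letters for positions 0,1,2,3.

After move 1 (U'): U=WWWW F=OOGG R=GGRR B=RRBB L=BBOO
After move 2 (R): R=RGRG U=WOWG F=OYGY D=YBYR B=WRWB
After move 3 (F'): F=YYOG U=WORR R=BGYG D=BOYR L=BGOW
Query: F face = YYOG

Answer: Y Y O G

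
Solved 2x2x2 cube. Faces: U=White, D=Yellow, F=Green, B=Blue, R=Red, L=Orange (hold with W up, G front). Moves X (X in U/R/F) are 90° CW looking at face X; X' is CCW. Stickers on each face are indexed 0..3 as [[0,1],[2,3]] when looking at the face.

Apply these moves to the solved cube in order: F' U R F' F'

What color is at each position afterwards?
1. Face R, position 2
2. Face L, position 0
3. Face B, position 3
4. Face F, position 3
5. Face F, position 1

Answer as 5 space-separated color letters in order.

Answer: G G B Y G

Derivation:
After move 1 (F'): F=GGGG U=WWRR R=YRYR D=OOYY L=OWOW
After move 2 (U): U=RWRW F=YRGG R=BBYR B=OWBB L=GGOW
After move 3 (R): R=YBRB U=RRRG F=YOGY D=OBYO B=WWWB
After move 4 (F'): F=OYYG U=RRYR R=BBOB D=GWYO L=GGOR
After move 5 (F'): F=YGOY U=RRBO R=WBGB D=GRYO L=GROY
Query 1: R[2] = G
Query 2: L[0] = G
Query 3: B[3] = B
Query 4: F[3] = Y
Query 5: F[1] = G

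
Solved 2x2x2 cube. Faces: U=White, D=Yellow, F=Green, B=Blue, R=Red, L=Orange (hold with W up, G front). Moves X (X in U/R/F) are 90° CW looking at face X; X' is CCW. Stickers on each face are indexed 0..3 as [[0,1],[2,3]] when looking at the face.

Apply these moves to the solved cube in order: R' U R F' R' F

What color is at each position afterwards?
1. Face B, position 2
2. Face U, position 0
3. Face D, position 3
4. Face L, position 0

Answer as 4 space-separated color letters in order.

Answer: O W G G

Derivation:
After move 1 (R'): R=RRRR U=WBWB F=GWGW D=YGYG B=YBYB
After move 2 (U): U=WWBB F=RRGW R=YBRR B=OOYB L=GWOO
After move 3 (R): R=RYRB U=WRBW F=RGGG D=YYYO B=BOWB
After move 4 (F'): F=GGRG U=WRRR R=YYYB D=WOYO L=GWOB
After move 5 (R'): R=YBYY U=WWRB F=GRRR D=WGYG B=OOOB
After move 6 (F): F=RGRR U=WWBW R=RBBY D=YYYG L=GWOG
Query 1: B[2] = O
Query 2: U[0] = W
Query 3: D[3] = G
Query 4: L[0] = G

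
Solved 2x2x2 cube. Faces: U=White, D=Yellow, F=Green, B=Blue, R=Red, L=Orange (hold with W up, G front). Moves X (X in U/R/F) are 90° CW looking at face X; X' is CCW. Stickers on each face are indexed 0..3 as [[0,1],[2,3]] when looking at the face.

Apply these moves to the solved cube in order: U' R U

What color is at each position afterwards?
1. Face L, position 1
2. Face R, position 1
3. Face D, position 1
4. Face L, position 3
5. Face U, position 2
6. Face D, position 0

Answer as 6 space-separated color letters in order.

After move 1 (U'): U=WWWW F=OOGG R=GGRR B=RRBB L=BBOO
After move 2 (R): R=RGRG U=WOWG F=OYGY D=YBYR B=WRWB
After move 3 (U): U=WWGO F=RGGY R=WRRG B=BBWB L=OYOO
Query 1: L[1] = Y
Query 2: R[1] = R
Query 3: D[1] = B
Query 4: L[3] = O
Query 5: U[2] = G
Query 6: D[0] = Y

Answer: Y R B O G Y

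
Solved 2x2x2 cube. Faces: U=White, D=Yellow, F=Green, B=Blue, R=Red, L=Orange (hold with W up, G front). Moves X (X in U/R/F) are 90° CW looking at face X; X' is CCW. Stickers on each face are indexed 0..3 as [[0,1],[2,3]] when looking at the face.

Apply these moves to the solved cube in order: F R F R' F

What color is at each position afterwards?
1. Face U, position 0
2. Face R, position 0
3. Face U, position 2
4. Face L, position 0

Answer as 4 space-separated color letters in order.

After move 1 (F): F=GGGG U=WWOO R=WRWR D=RRYY L=OYOY
After move 2 (R): R=WWRR U=WGOG F=GRGY D=RBYB B=OBWB
After move 3 (F): F=GGYR U=WGYY R=OWGR D=RWYB L=OROB
After move 4 (R'): R=WROG U=WWYO F=GGYY D=RGYR B=BBWB
After move 5 (F): F=YGYG U=WWBR R=YROG D=OWYR L=OROG
Query 1: U[0] = W
Query 2: R[0] = Y
Query 3: U[2] = B
Query 4: L[0] = O

Answer: W Y B O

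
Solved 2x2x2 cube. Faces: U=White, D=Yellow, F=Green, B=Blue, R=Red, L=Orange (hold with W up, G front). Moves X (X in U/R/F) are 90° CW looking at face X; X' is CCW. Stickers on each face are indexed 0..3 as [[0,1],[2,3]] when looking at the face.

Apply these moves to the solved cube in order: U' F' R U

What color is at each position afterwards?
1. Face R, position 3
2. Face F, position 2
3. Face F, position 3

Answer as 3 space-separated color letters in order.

After move 1 (U'): U=WWWW F=OOGG R=GGRR B=RRBB L=BBOO
After move 2 (F'): F=OGOG U=WWGR R=YGYR D=BOYY L=BWOW
After move 3 (R): R=YYRG U=WGGG F=OOOY D=BBYR B=RRWB
After move 4 (U): U=GWGG F=YYOY R=RRRG B=BWWB L=OOOW
Query 1: R[3] = G
Query 2: F[2] = O
Query 3: F[3] = Y

Answer: G O Y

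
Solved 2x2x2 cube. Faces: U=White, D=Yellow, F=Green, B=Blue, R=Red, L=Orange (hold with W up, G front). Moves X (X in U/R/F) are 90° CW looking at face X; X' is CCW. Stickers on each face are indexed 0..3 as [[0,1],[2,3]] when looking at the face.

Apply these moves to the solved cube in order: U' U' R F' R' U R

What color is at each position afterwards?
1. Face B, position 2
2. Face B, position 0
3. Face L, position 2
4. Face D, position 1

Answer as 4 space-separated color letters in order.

Answer: W W O O

Derivation:
After move 1 (U'): U=WWWW F=OOGG R=GGRR B=RRBB L=BBOO
After move 2 (U'): U=WWWW F=BBGG R=OORR B=GGBB L=RROO
After move 3 (R): R=RORO U=WBWG F=BYGY D=YBYG B=WGWB
After move 4 (F'): F=YYBG U=WBRR R=BOYO D=ROYG L=RGOW
After move 5 (R'): R=OOBY U=WWRW F=YBBR D=RYYG B=GGOB
After move 6 (U): U=RWWW F=OOBR R=GGBY B=RGOB L=YBOW
After move 7 (R): R=BGYG U=ROWR F=OYBG D=ROYR B=WGWB
Query 1: B[2] = W
Query 2: B[0] = W
Query 3: L[2] = O
Query 4: D[1] = O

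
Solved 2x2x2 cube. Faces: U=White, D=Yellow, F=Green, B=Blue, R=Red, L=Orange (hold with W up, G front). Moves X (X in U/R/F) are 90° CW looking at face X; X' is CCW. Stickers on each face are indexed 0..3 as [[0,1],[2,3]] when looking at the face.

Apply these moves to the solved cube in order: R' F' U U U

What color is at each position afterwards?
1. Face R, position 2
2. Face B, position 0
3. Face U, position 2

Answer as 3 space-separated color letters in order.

Answer: Y G W

Derivation:
After move 1 (R'): R=RRRR U=WBWB F=GWGW D=YGYG B=YBYB
After move 2 (F'): F=WWGG U=WBRR R=GRYR D=OOYG L=OBOW
After move 3 (U): U=RWRB F=GRGG R=YBYR B=OBYB L=WWOW
After move 4 (U): U=RRBW F=YBGG R=OBYR B=WWYB L=GROW
After move 5 (U): U=BRWR F=OBGG R=WWYR B=GRYB L=YBOW
Query 1: R[2] = Y
Query 2: B[0] = G
Query 3: U[2] = W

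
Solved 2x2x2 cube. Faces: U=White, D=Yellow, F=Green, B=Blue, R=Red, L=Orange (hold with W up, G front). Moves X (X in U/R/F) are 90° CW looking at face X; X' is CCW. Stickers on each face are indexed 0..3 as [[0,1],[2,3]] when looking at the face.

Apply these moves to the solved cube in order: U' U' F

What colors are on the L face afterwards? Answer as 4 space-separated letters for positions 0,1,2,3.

Answer: R Y O Y

Derivation:
After move 1 (U'): U=WWWW F=OOGG R=GGRR B=RRBB L=BBOO
After move 2 (U'): U=WWWW F=BBGG R=OORR B=GGBB L=RROO
After move 3 (F): F=GBGB U=WWOR R=WOWR D=ROYY L=RYOY
Query: L face = RYOY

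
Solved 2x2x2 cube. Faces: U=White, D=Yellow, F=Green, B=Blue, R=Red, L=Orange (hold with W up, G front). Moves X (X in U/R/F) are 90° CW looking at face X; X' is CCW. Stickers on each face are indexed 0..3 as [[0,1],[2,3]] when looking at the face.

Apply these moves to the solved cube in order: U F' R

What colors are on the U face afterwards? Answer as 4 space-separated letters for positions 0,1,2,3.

After move 1 (U): U=WWWW F=RRGG R=BBRR B=OOBB L=GGOO
After move 2 (F'): F=RGRG U=WWBR R=YBYR D=GOYY L=GWOW
After move 3 (R): R=YYRB U=WGBG F=RORY D=GBYO B=ROWB
Query: U face = WGBG

Answer: W G B G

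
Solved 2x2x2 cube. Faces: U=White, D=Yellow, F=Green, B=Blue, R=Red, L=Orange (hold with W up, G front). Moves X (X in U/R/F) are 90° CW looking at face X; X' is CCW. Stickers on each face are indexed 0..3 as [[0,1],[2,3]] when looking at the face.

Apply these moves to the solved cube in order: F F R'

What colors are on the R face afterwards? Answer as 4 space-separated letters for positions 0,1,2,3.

Answer: R R O O

Derivation:
After move 1 (F): F=GGGG U=WWOO R=WRWR D=RRYY L=OYOY
After move 2 (F): F=GGGG U=WWYY R=OROR D=WWYY L=OROR
After move 3 (R'): R=RROO U=WBYB F=GWGY D=WGYG B=YBWB
Query: R face = RROO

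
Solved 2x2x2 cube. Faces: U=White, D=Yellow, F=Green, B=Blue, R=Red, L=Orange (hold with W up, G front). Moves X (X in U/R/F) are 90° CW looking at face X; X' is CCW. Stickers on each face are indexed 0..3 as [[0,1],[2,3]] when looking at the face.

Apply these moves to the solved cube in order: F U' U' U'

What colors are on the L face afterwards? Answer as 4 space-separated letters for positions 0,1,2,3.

After move 1 (F): F=GGGG U=WWOO R=WRWR D=RRYY L=OYOY
After move 2 (U'): U=WOWO F=OYGG R=GGWR B=WRBB L=BBOY
After move 3 (U'): U=OOWW F=BBGG R=OYWR B=GGBB L=WROY
After move 4 (U'): U=OWOW F=WRGG R=BBWR B=OYBB L=GGOY
Query: L face = GGOY

Answer: G G O Y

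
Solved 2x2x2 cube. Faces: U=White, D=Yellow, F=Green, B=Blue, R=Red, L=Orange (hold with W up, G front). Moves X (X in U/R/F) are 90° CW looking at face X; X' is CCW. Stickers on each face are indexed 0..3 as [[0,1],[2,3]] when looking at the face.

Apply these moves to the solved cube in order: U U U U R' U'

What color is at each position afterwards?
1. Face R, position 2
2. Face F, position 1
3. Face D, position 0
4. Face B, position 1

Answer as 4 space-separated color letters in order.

After move 1 (U): U=WWWW F=RRGG R=BBRR B=OOBB L=GGOO
After move 2 (U): U=WWWW F=BBGG R=OORR B=GGBB L=RROO
After move 3 (U): U=WWWW F=OOGG R=GGRR B=RRBB L=BBOO
After move 4 (U): U=WWWW F=GGGG R=RRRR B=BBBB L=OOOO
After move 5 (R'): R=RRRR U=WBWB F=GWGW D=YGYG B=YBYB
After move 6 (U'): U=BBWW F=OOGW R=GWRR B=RRYB L=YBOO
Query 1: R[2] = R
Query 2: F[1] = O
Query 3: D[0] = Y
Query 4: B[1] = R

Answer: R O Y R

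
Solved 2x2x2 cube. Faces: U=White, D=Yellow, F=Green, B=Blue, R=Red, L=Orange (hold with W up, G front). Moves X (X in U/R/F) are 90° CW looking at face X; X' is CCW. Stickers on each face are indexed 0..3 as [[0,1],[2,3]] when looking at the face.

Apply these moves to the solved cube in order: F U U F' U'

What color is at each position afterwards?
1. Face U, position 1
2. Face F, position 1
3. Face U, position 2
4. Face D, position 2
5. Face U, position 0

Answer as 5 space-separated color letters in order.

Answer: W W O Y O

Derivation:
After move 1 (F): F=GGGG U=WWOO R=WRWR D=RRYY L=OYOY
After move 2 (U): U=OWOW F=WRGG R=BBWR B=OYBB L=GGOY
After move 3 (U): U=OOWW F=BBGG R=OYWR B=GGBB L=WROY
After move 4 (F'): F=BGBG U=OOOW R=RYRR D=RYYY L=WWOW
After move 5 (U'): U=OWOO F=WWBG R=BGRR B=RYBB L=GGOW
Query 1: U[1] = W
Query 2: F[1] = W
Query 3: U[2] = O
Query 4: D[2] = Y
Query 5: U[0] = O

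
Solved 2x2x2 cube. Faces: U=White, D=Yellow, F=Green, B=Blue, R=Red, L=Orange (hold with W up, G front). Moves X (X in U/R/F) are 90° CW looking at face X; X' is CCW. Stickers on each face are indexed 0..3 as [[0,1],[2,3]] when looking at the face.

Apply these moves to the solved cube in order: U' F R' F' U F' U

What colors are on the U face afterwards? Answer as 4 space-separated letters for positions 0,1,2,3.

Answer: Y G R W

Derivation:
After move 1 (U'): U=WWWW F=OOGG R=GGRR B=RRBB L=BBOO
After move 2 (F): F=GOGO U=WWOB R=WGWR D=RGYY L=BYOY
After move 3 (R'): R=GRWW U=WBOR F=GWGB D=ROYO B=YRGB
After move 4 (F'): F=WBGG U=WBGW R=ORRW D=YYYO L=BROO
After move 5 (U): U=GWWB F=ORGG R=YRRW B=BRGB L=WBOO
After move 6 (F'): F=RGOG U=GWYR R=YRYW D=BOYO L=WBOW
After move 7 (U): U=YGRW F=YROG R=BRYW B=WBGB L=RGOW
Query: U face = YGRW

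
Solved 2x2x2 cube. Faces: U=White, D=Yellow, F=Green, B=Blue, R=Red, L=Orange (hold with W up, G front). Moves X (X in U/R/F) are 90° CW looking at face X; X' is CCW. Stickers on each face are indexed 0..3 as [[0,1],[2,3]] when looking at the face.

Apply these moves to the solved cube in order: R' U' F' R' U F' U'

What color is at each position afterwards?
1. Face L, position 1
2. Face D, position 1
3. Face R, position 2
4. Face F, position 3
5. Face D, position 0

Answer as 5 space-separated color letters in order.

After move 1 (R'): R=RRRR U=WBWB F=GWGW D=YGYG B=YBYB
After move 2 (U'): U=BBWW F=OOGW R=GWRR B=RRYB L=YBOO
After move 3 (F'): F=OWOG U=BBGR R=GWYR D=BOYG L=YWOW
After move 4 (R'): R=WRGY U=BYGR F=OBOR D=BWYG B=GROB
After move 5 (U): U=GBRY F=WROR R=GRGY B=YWOB L=OBOW
After move 6 (F'): F=RRWO U=GBGG R=WRBY D=BWYG L=OYOR
After move 7 (U'): U=BGGG F=OYWO R=RRBY B=WROB L=YWOR
Query 1: L[1] = W
Query 2: D[1] = W
Query 3: R[2] = B
Query 4: F[3] = O
Query 5: D[0] = B

Answer: W W B O B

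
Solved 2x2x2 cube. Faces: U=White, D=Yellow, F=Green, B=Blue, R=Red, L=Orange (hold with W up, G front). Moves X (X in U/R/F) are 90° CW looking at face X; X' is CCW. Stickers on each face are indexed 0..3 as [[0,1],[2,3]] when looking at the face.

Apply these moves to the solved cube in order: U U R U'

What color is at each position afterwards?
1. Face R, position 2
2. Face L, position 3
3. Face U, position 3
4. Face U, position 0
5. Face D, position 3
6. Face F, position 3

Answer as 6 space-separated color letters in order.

Answer: R O W B G Y

Derivation:
After move 1 (U): U=WWWW F=RRGG R=BBRR B=OOBB L=GGOO
After move 2 (U): U=WWWW F=BBGG R=OORR B=GGBB L=RROO
After move 3 (R): R=RORO U=WBWG F=BYGY D=YBYG B=WGWB
After move 4 (U'): U=BGWW F=RRGY R=BYRO B=ROWB L=WGOO
Query 1: R[2] = R
Query 2: L[3] = O
Query 3: U[3] = W
Query 4: U[0] = B
Query 5: D[3] = G
Query 6: F[3] = Y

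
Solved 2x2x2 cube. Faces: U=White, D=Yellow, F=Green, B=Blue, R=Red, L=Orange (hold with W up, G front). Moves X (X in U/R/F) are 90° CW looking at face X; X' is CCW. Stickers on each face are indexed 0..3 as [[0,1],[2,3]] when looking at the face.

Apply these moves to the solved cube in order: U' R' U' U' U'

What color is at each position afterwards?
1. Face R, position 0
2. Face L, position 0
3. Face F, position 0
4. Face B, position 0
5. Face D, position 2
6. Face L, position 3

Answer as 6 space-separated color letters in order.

Answer: Y O G B Y O

Derivation:
After move 1 (U'): U=WWWW F=OOGG R=GGRR B=RRBB L=BBOO
After move 2 (R'): R=GRGR U=WBWR F=OWGW D=YOYG B=YRYB
After move 3 (U'): U=BRWW F=BBGW R=OWGR B=GRYB L=YROO
After move 4 (U'): U=RWBW F=YRGW R=BBGR B=OWYB L=GROO
After move 5 (U'): U=WWRB F=GRGW R=YRGR B=BBYB L=OWOO
Query 1: R[0] = Y
Query 2: L[0] = O
Query 3: F[0] = G
Query 4: B[0] = B
Query 5: D[2] = Y
Query 6: L[3] = O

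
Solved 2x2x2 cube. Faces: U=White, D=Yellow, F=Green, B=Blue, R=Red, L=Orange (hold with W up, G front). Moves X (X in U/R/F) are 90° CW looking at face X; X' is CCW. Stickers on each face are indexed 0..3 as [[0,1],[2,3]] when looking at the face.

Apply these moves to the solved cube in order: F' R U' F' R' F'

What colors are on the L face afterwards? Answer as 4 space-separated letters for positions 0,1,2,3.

After move 1 (F'): F=GGGG U=WWRR R=YRYR D=OOYY L=OWOW
After move 2 (R): R=YYRR U=WGRG F=GOGY D=OBYB B=RBWB
After move 3 (U'): U=GGWR F=OWGY R=GORR B=YYWB L=RBOW
After move 4 (F'): F=WYOG U=GGGR R=BOOR D=BWYB L=RROW
After move 5 (R'): R=ORBO U=GWGY F=WGOR D=BYYG B=BYWB
After move 6 (F'): F=GRWO U=GWOB R=YRBO D=RWYG L=RYOG
Query: L face = RYOG

Answer: R Y O G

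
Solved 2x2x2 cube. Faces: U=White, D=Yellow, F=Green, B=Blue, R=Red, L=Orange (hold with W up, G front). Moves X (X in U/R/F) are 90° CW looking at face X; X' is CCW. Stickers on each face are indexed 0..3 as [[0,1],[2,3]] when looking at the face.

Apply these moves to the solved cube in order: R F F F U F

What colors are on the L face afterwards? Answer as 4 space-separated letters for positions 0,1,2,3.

After move 1 (R): R=RRRR U=WGWG F=GYGY D=YBYB B=WBWB
After move 2 (F): F=GGYY U=WGOO R=WRGR D=RRYB L=OYOB
After move 3 (F): F=YGYG U=WGBY R=OROR D=GWYB L=OROR
After move 4 (F): F=YYGG U=WGRR R=BRYR D=OOYB L=OGOW
After move 5 (U): U=RWRG F=BRGG R=WBYR B=OGWB L=YYOW
After move 6 (F): F=GBGR U=RWWY R=RBGR D=YWYB L=YOOO
Query: L face = YOOO

Answer: Y O O O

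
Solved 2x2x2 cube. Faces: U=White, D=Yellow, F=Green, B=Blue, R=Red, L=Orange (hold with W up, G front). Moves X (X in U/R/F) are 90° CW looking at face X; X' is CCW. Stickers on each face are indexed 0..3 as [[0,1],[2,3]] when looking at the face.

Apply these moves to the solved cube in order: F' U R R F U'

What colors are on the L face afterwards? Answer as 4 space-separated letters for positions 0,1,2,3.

Answer: G W O W

Derivation:
After move 1 (F'): F=GGGG U=WWRR R=YRYR D=OOYY L=OWOW
After move 2 (U): U=RWRW F=YRGG R=BBYR B=OWBB L=GGOW
After move 3 (R): R=YBRB U=RRRG F=YOGY D=OBYO B=WWWB
After move 4 (R): R=RYBB U=RORY F=YBGO D=OWYW B=GWRB
After move 5 (F): F=GYOB U=ROWG R=RYYB D=BRYW L=GOOW
After move 6 (U'): U=OGRW F=GOOB R=GYYB B=RYRB L=GWOW
Query: L face = GWOW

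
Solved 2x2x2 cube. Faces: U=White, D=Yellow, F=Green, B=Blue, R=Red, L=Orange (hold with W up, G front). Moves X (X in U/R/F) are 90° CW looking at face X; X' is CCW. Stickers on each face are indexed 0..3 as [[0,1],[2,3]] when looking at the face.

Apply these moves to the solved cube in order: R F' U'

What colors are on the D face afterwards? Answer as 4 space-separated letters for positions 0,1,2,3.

After move 1 (R): R=RRRR U=WGWG F=GYGY D=YBYB B=WBWB
After move 2 (F'): F=YYGG U=WGRR R=BRYR D=OOYB L=OGOW
After move 3 (U'): U=GRWR F=OGGG R=YYYR B=BRWB L=WBOW
Query: D face = OOYB

Answer: O O Y B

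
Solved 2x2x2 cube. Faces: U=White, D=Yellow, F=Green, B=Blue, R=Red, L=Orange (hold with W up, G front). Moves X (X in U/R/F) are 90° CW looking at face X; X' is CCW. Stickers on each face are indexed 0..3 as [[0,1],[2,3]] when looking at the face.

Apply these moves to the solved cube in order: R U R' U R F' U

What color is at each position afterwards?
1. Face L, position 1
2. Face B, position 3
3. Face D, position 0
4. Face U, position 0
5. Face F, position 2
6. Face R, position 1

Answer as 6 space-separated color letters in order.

After move 1 (R): R=RRRR U=WGWG F=GYGY D=YBYB B=WBWB
After move 2 (U): U=WWGG F=RRGY R=WBRR B=OOWB L=GYOO
After move 3 (R'): R=BRWR U=WWGO F=RWGG D=YRYY B=BOBB
After move 4 (U): U=GWOW F=BRGG R=BOWR B=GYBB L=RWOO
After move 5 (R): R=WBRO U=GROG F=BRGY D=YBYG B=WYWB
After move 6 (F'): F=RYBG U=GRWR R=BBYO D=WOYG L=RGOO
After move 7 (U): U=WGRR F=BBBG R=WYYO B=RGWB L=RYOO
Query 1: L[1] = Y
Query 2: B[3] = B
Query 3: D[0] = W
Query 4: U[0] = W
Query 5: F[2] = B
Query 6: R[1] = Y

Answer: Y B W W B Y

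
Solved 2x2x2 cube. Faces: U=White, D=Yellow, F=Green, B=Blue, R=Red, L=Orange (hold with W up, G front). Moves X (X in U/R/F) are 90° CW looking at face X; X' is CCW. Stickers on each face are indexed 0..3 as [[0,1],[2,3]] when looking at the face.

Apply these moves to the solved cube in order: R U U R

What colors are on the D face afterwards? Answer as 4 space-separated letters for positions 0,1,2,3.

After move 1 (R): R=RRRR U=WGWG F=GYGY D=YBYB B=WBWB
After move 2 (U): U=WWGG F=RRGY R=WBRR B=OOWB L=GYOO
After move 3 (U): U=GWGW F=WBGY R=OORR B=GYWB L=RROO
After move 4 (R): R=RORO U=GBGY F=WBGB D=YWYG B=WYWB
Query: D face = YWYG

Answer: Y W Y G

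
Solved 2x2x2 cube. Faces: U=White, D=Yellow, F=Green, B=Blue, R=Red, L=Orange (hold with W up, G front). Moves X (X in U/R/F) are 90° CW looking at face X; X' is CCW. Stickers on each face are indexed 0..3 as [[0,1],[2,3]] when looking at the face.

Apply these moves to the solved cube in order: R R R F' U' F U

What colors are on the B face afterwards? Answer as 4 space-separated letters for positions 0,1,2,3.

After move 1 (R): R=RRRR U=WGWG F=GYGY D=YBYB B=WBWB
After move 2 (R): R=RRRR U=WYWY F=GBGB D=YWYW B=GBGB
After move 3 (R): R=RRRR U=WBWB F=GWGW D=YGYG B=YBYB
After move 4 (F'): F=WWGG U=WBRR R=GRYR D=OOYG L=OBOW
After move 5 (U'): U=BRWR F=OBGG R=WWYR B=GRYB L=YBOW
After move 6 (F): F=GOGB U=BRWB R=WWRR D=YWYG L=YOOO
After move 7 (U): U=WBBR F=WWGB R=GRRR B=YOYB L=GOOO
Query: B face = YOYB

Answer: Y O Y B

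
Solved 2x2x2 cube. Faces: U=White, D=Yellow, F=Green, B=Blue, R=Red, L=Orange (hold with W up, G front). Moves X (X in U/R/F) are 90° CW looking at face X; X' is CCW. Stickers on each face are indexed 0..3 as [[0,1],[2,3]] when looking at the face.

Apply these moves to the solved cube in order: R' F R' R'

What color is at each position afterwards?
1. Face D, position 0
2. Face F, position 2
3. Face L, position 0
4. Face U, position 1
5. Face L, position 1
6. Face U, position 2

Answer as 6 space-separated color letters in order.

Answer: R W O R Y O

Derivation:
After move 1 (R'): R=RRRR U=WBWB F=GWGW D=YGYG B=YBYB
After move 2 (F): F=GGWW U=WBOO R=WRBR D=RRYG L=OYOG
After move 3 (R'): R=RRWB U=WYOY F=GBWO D=RGYW B=GBRB
After move 4 (R'): R=RBRW U=WROG F=GYWY D=RBYO B=WBGB
Query 1: D[0] = R
Query 2: F[2] = W
Query 3: L[0] = O
Query 4: U[1] = R
Query 5: L[1] = Y
Query 6: U[2] = O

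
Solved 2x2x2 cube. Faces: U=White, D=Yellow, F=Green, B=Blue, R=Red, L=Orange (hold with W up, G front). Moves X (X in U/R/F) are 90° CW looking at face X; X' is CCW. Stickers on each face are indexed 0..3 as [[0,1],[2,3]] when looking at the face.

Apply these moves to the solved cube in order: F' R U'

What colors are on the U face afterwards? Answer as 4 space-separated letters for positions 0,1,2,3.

Answer: G G W R

Derivation:
After move 1 (F'): F=GGGG U=WWRR R=YRYR D=OOYY L=OWOW
After move 2 (R): R=YYRR U=WGRG F=GOGY D=OBYB B=RBWB
After move 3 (U'): U=GGWR F=OWGY R=GORR B=YYWB L=RBOW
Query: U face = GGWR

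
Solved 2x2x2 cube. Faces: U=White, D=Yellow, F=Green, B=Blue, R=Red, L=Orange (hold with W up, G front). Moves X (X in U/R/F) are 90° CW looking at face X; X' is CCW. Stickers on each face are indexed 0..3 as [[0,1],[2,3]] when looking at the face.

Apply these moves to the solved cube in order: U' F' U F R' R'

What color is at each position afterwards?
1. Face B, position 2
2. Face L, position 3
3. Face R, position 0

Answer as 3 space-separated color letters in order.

Answer: Y O R

Derivation:
After move 1 (U'): U=WWWW F=OOGG R=GGRR B=RRBB L=BBOO
After move 2 (F'): F=OGOG U=WWGR R=YGYR D=BOYY L=BWOW
After move 3 (U): U=GWRW F=YGOG R=RRYR B=BWBB L=OGOW
After move 4 (F): F=OYGG U=GWWG R=RRWR D=YRYY L=OBOO
After move 5 (R'): R=RRRW U=GBWB F=OWGG D=YYYG B=YWRB
After move 6 (R'): R=RWRR U=GRWY F=OBGB D=YWYG B=GWYB
Query 1: B[2] = Y
Query 2: L[3] = O
Query 3: R[0] = R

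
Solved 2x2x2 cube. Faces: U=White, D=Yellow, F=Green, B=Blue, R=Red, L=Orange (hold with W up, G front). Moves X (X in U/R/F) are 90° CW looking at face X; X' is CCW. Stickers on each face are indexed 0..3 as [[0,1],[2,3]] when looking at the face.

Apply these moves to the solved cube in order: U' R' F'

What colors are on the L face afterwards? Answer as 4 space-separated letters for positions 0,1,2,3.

Answer: B R O W

Derivation:
After move 1 (U'): U=WWWW F=OOGG R=GGRR B=RRBB L=BBOO
After move 2 (R'): R=GRGR U=WBWR F=OWGW D=YOYG B=YRYB
After move 3 (F'): F=WWOG U=WBGG R=ORYR D=BOYG L=BROW
Query: L face = BROW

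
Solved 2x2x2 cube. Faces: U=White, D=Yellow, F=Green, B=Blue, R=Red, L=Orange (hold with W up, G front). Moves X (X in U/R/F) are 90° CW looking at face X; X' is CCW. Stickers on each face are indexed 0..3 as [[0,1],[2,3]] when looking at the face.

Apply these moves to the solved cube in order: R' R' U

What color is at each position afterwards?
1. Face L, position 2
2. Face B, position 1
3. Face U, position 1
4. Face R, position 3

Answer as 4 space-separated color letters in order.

Answer: O O W R

Derivation:
After move 1 (R'): R=RRRR U=WBWB F=GWGW D=YGYG B=YBYB
After move 2 (R'): R=RRRR U=WYWY F=GBGB D=YWYW B=GBGB
After move 3 (U): U=WWYY F=RRGB R=GBRR B=OOGB L=GBOO
Query 1: L[2] = O
Query 2: B[1] = O
Query 3: U[1] = W
Query 4: R[3] = R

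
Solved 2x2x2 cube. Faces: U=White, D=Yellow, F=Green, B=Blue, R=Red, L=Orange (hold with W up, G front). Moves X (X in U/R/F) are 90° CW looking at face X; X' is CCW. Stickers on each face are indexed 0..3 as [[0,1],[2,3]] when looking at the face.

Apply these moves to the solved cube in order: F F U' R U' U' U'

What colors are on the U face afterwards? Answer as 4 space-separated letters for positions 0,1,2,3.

After move 1 (F): F=GGGG U=WWOO R=WRWR D=RRYY L=OYOY
After move 2 (F): F=GGGG U=WWYY R=OROR D=WWYY L=OROR
After move 3 (U'): U=WYWY F=ORGG R=GGOR B=ORBB L=BBOR
After move 4 (R): R=OGRG U=WRWG F=OWGY D=WBYO B=YRYB
After move 5 (U'): U=RGWW F=BBGY R=OWRG B=OGYB L=YROR
After move 6 (U'): U=GWRW F=YRGY R=BBRG B=OWYB L=OGOR
After move 7 (U'): U=WWGR F=OGGY R=YRRG B=BBYB L=OWOR
Query: U face = WWGR

Answer: W W G R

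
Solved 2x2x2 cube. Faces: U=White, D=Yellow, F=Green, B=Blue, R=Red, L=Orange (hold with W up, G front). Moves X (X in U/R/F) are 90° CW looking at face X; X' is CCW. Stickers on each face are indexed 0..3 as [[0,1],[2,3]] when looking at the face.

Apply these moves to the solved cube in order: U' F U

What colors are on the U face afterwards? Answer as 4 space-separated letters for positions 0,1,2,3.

Answer: O W B W

Derivation:
After move 1 (U'): U=WWWW F=OOGG R=GGRR B=RRBB L=BBOO
After move 2 (F): F=GOGO U=WWOB R=WGWR D=RGYY L=BYOY
After move 3 (U): U=OWBW F=WGGO R=RRWR B=BYBB L=GOOY
Query: U face = OWBW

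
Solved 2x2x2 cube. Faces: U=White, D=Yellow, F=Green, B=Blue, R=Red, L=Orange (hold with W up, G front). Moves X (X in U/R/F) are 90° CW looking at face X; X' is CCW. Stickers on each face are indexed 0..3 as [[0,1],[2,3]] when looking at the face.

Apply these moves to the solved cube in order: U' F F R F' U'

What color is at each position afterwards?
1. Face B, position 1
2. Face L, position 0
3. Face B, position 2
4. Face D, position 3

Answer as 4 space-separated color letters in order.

After move 1 (U'): U=WWWW F=OOGG R=GGRR B=RRBB L=BBOO
After move 2 (F): F=GOGO U=WWOB R=WGWR D=RGYY L=BYOY
After move 3 (F): F=GGOO U=WWYY R=OGBR D=WWYY L=BROG
After move 4 (R): R=BORG U=WGYO F=GWOY D=WBYR B=YRWB
After move 5 (F'): F=WYGO U=WGBR R=BOWG D=RGYR L=BOOY
After move 6 (U'): U=GRWB F=BOGO R=WYWG B=BOWB L=YROY
Query 1: B[1] = O
Query 2: L[0] = Y
Query 3: B[2] = W
Query 4: D[3] = R

Answer: O Y W R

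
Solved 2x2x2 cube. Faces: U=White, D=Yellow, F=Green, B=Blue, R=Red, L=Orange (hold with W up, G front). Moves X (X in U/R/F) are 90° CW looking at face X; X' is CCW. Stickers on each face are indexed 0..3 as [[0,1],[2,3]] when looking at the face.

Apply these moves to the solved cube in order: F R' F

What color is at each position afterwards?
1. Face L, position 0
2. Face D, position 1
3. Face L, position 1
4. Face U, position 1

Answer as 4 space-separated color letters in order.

Answer: O R R B

Derivation:
After move 1 (F): F=GGGG U=WWOO R=WRWR D=RRYY L=OYOY
After move 2 (R'): R=RRWW U=WBOB F=GWGO D=RGYG B=YBRB
After move 3 (F): F=GGOW U=WBYY R=ORBW D=WRYG L=OROG
Query 1: L[0] = O
Query 2: D[1] = R
Query 3: L[1] = R
Query 4: U[1] = B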